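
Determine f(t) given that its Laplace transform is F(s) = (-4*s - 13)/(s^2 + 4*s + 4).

Factor the denominator: s^2 + 4*s + 4 = (s + 2)^2.
Partial fraction decomposition gives [-4/(s + 2)] + [-5/(s + 2)^2].
Invert each term: -4/(s + 2) ↔ -4e^(-2t); -5/(s + 2)^2 ↔ -5t·e^(-2t).

f(t) = -5*t*exp(-2*t) - 4*exp(-2*t)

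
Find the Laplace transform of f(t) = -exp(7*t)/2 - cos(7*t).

-s/(s^2 + 49) - 1/(2*(s - 7))

Apply the Laplace transform termwise.
(-1)·[L{cos(7t)} = s/(s^2 + 49)]; (-1/2)·[L{e^(7t)} = 1/(s - 7)].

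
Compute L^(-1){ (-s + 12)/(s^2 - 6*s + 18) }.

3*exp(3*t)*sin(3*t) - exp(3*t)*cos(3*t)

Complete the square in the denominator: s^2 - 6*s + 18 = (s - 3)^2 + 3^2.
Split the numerator to match: -s + 12 = -1·(s - 3) + 3·3.
Invert each term: -1·(s - 3)/((s - 3)^2 + 9) ↔ -e^(3t)cos(3t); 3·3/((s - 3)^2 + 9) ↔ 3e^(3t)sin(3t).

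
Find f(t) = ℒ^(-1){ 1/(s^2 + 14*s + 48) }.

f(t) = exp(-7*t)*sinh(t)

Rewrite the denominator: s^2 + 14*s + 48 = (s + 7)^2 - 1.
The form in (s + 7) signals a first-shifting-theorem factor e^(-7t).
Since L{sinh(t)} = 1/(s^2 - 1), the inverse is exp(-7*t)*sinh(t).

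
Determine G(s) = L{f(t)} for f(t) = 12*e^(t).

L{12} = 12/s.
By the first shifting theorem, multiplying by e^(t) replaces s with s - 1.

G(s) = 12/(s - 1)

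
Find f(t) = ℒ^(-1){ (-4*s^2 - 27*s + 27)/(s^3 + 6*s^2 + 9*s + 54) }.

Factor the denominator: s^3 + 6*s^2 + 9*s + 54 = (s + 6)*(s^2 + 9).
Partial fraction decomposition gives [1/(s + 6)] + [-5*s/(s^2 + 9)] + [3/(s^2 + 9)].
Invert each term: 1/(s + 6) ↔ e^(-6t); -5·s/(s^2 + 9) ↔ -5cos(3t); 1·3/(s^2 + 9) ↔ sin(3t).

f(t) = sin(3*t) - 5*cos(3*t) + exp(-6*t)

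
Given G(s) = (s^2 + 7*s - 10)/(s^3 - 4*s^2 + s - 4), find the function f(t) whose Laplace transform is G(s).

Factor the denominator: s^3 - 4*s^2 + s - 4 = (s - 4)*(s^2 + 1).
Partial fraction decomposition gives [2/(s - 4)] + [-s/(s^2 + 1)] + [3/(s^2 + 1)].
Invert each term: 2/(s - 4) ↔ 2e^(4t); -1·s/(s^2 + 1) ↔ -cos(t); 3·1/(s^2 + 1) ↔ 3sin(t).

f(t) = 2*exp(4*t) + 3*sin(t) - cos(t)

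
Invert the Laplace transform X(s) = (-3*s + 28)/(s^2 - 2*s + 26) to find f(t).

f(t) = 5*exp(t)*sin(5*t) - 3*exp(t)*cos(5*t)

Complete the square in the denominator: s^2 - 2*s + 26 = (s - 1)^2 + 5^2.
Split the numerator to match: -3*s + 28 = -3·(s - 1) + 5·5.
Invert each term: -3·(s - 1)/((s - 1)^2 + 25) ↔ -3e^(t)cos(5t); 5·5/((s - 1)^2 + 25) ↔ 5e^(t)sin(5t).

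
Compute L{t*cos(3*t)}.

L{cos(3t)} = s/(s^2 + 9).
Then apply L{t·g(t)} = -d/ds[G(s)] with G(s) = s/(s^2 + 9):
differentiating 1 time and applying the sign gives (s - 3)*(s + 3)/(s^2 + 9)^2.

(s - 3)*(s + 3)/(s^2 + 9)^2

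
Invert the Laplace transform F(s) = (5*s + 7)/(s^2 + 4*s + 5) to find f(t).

Complete the square in the denominator: s^2 + 4*s + 5 = (s + 2)^2 + 1^2.
Split the numerator to match: 5*s + 7 = 5·(s + 2) - 3·1.
Invert each term: 5·(s + 2)/((s + 2)^2 + 1) ↔ 5e^(-2t)cos(t); -3·1/((s + 2)^2 + 1) ↔ -3e^(-2t)sin(t).

f(t) = -3*exp(-2*t)*sin(t) + 5*exp(-2*t)*cos(t)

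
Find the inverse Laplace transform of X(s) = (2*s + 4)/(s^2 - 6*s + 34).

Complete the square in the denominator: s^2 - 6*s + 34 = (s - 3)^2 + 5^2.
Split the numerator to match: 2*s + 4 = 2·(s - 3) + 2·5.
Invert each term: 2·(s - 3)/((s - 3)^2 + 25) ↔ 2e^(3t)cos(5t); 2·5/((s - 3)^2 + 25) ↔ 2e^(3t)sin(5t).

2*exp(3*t)*sin(5*t) + 2*exp(3*t)*cos(5*t)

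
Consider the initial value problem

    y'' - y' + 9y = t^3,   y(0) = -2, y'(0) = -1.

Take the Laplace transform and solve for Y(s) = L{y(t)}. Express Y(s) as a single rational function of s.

Y(s) = (-2*s^5 + s^4 + 6)/(s^6 - s^5 + 9*s^4)

Take the Laplace transform of both sides.
Using L{y''} = s^2 Y - s·y(0) - y'(0) and L{y'} = sY - y(0), with y(0) = -2, y'(0) = -1, the left side becomes (s^2 - s + 9)Y - (-2*s + 1).
The right side is L{t^3} = 6/s^4.
So (s^2 - s + 9)Y = 6/s^4 + (-2*s + 1).
Isolate Y and clear denominators.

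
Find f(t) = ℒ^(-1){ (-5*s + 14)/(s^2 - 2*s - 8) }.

Factor the denominator: s^2 - 2*s - 8 = (s - 4)*(s + 2).
Partial fraction decomposition gives [-1/(s - 4)] + [-4/(s + 2)].
Invert each term: -1/(s - 4) ↔ -e^(4t); -4/(s + 2) ↔ -4e^(-2t).

f(t) = -exp(4*t) - 4*exp(-2*t)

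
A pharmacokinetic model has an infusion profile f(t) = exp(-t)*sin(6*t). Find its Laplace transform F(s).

L{sin(6t)} = 6/(s^2 + 36).
By the first shifting theorem, multiplying by e^(-t) replaces s with s + 1.

F(s) = 6/((s + 1)^2 + 36)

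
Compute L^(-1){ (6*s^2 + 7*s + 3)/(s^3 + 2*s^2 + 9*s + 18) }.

Factor the denominator: s^3 + 2*s^2 + 9*s + 18 = (s + 2)*(s^2 + 9).
Partial fraction decomposition gives [1/(s + 2)] + [5*s/(s^2 + 9)] + [-3/(s^2 + 9)].
Invert each term: 1/(s + 2) ↔ e^(-2t); 5·s/(s^2 + 9) ↔ 5cos(3t); -1·3/(s^2 + 9) ↔ -sin(3t).

-sin(3*t) + 5*cos(3*t) + exp(-2*t)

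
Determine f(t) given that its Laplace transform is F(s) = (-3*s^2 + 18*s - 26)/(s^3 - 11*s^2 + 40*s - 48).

f(t) = -2*t*exp(4*t) - 4*exp(4*t) + exp(3*t)

Factor the denominator: s^3 - 11*s^2 + 40*s - 48 = (s - 4)^2*(s - 3).
Partial fraction decomposition gives [-4/(s - 4)] + [-2/(s - 4)^2] + [1/(s - 3)].
Invert each term: -4/(s - 4) ↔ -4e^(4t); -2/(s - 4)^2 ↔ -2t·e^(4t); 1/(s - 3) ↔ e^(3t).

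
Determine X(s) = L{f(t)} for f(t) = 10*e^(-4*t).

X(s) = 10/(s + 4)

L{10} = 10/s.
By the first shifting theorem, multiplying by e^(-4t) replaces s with s + 4.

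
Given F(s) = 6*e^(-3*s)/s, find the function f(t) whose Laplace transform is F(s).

The factor e^(-3s) signals a time shift by c = 3 (second shifting theorem).
L{6} = 6/s, so L^-1{6/s} = 6.
Hence the inverse is u(t - 3) times that function evaluated at t - 3.

f(t) = Heaviside(t - 3)*(6)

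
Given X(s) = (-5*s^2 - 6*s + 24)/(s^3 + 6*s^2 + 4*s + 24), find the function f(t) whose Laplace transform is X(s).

Factor the denominator: s^3 + 6*s^2 + 4*s + 24 = (s + 6)*(s^2 + 4).
Partial fraction decomposition gives [-3/(s + 6)] + [-2*s/(s^2 + 4)] + [6/(s^2 + 4)].
Invert each term: -3/(s + 6) ↔ -3e^(-6t); -2·s/(s^2 + 4) ↔ -2cos(2t); 3·2/(s^2 + 4) ↔ 3sin(2t).

f(t) = 3*sin(2*t) - 2*cos(2*t) - 3*exp(-6*t)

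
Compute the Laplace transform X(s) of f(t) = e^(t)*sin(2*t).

X(s) = 2/((s - 1)^2 + 4)

L{sin(2t)} = 2/(s^2 + 4).
By the first shifting theorem, multiplying by e^(t) replaces s with s - 1.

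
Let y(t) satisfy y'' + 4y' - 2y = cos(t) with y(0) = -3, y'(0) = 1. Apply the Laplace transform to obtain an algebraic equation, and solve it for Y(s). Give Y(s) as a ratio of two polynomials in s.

Y(s) = (-3*s^3 - 11*s^2 - 2*s - 11)/(s^4 + 4*s^3 - s^2 + 4*s - 2)

Laplace-transform each side.
The derivative rules (L{y''} = s^2 Y - s·y(0) - y'(0) and L{y'} = sY - y(0), with y(0) = -3, y'(0) = 1) turn the left side into (s^2 + 4*s - 2)Y - (-3*s - 11).
The right side is L{cos(t)} = s/(s^2 + 1).
So (s^2 + 4*s - 2)Y = s/(s^2 + 1) + (-3*s - 11).
Divide through and combine into a single rational function.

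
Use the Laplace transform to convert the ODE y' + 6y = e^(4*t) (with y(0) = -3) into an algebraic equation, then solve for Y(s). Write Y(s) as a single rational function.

Y(s) = (-3*s + 13)/(s^2 + 2*s - 24)

Laplace-transform each side.
Using L{y'} = sY - y(0) = sY - (-3), the left side becomes (s + 6)Y - (-3).
The right side is L{e^(4*t)} = 1/(s - 4).
So (s + 6)Y = 1/(s - 4) + (-3).
Isolate Y and clear denominators.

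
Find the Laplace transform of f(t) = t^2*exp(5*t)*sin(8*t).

L{sin(8t)} = 8/(s^2 + 64).
Multiplying by e^(5t) shifts s → s - 5, so L{exp(5*t)*sin(8*t)} = 8/((s - 5)^2 + 64).
Then apply L{t^2·g(t)} = (-1)^2 d^2/ds^2[G(s)] with G(s) = 8/((s - 5)^2 + 64):
differentiating 2 times and applying the sign gives 16*(3*s^2 - 30*s + 11)/(s^2 - 10*s + 89)^3.

16*(3*s^2 - 30*s + 11)/(s^2 - 10*s + 89)^3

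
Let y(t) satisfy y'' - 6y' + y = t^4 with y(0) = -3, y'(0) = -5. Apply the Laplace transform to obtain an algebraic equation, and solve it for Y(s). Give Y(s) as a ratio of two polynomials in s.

Laplace-transform each side.
Using L{y''} = s^2 Y - s·y(0) - y'(0) and L{y'} = sY - y(0), with y(0) = -3, y'(0) = -5, the left side becomes (s^2 - 6*s + 1)Y - (-3*s + 13).
The right side is L{t^4} = 24/s^5.
So (s^2 - 6*s + 1)Y = 24/s^5 + (-3*s + 13).
Divide through and combine into a single rational function.

Y(s) = (-3*s^6 + 13*s^5 + 24)/(s^7 - 6*s^6 + s^5)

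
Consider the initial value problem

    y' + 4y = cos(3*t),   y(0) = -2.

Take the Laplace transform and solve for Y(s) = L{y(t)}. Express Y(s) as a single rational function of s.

Y(s) = (-2*s^2 + s - 18)/(s^3 + 4*s^2 + 9*s + 36)

Take the Laplace transform of both sides.
The derivative rules (L{y'} = sY - y(0) = sY - (-2)) turn the left side into (s + 4)Y - (-2).
The right side is L{cos(3*t)} = s/(s^2 + 9).
So (s + 4)Y = s/(s^2 + 9) + (-2).
Divide through and combine into a single rational function.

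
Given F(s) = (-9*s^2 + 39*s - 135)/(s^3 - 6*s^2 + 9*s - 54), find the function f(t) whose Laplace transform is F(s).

f(t) = -5*exp(6*t) + 5*sin(3*t) - 4*cos(3*t)

Factor the denominator: s^3 - 6*s^2 + 9*s - 54 = (s - 6)*(s^2 + 9).
Partial fraction decomposition gives [-5/(s - 6)] + [-4*s/(s^2 + 9)] + [15/(s^2 + 9)].
Invert each term: -5/(s - 6) ↔ -5e^(6t); -4·s/(s^2 + 9) ↔ -4cos(3t); 5·3/(s^2 + 9) ↔ 5sin(3t).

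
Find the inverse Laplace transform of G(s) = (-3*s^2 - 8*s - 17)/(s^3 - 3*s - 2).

Factor the denominator: s^3 - 3*s - 2 = (s - 2)*(s + 1)^2.
Partial fraction decomposition gives [2/(s + 1)] + [4/(s + 1)^2] + [-5/(s - 2)].
Invert each term: 2/(s + 1) ↔ 2e^(-t); 4/(s + 1)^2 ↔ 4t·e^(-t); -5/(s - 2) ↔ -5e^(2t).

4*t*exp(-t) - 5*exp(2*t) + 2*exp(-t)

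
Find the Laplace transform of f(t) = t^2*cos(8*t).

2*s*(s^2 - 192)/(s^2 + 64)^3

L{cos(8t)} = s/(s^2 + 64).
Then apply L{t^2·g(t)} = (-1)^2 d^2/ds^2[G(s)] with G(s) = s/(s^2 + 64):
differentiating 2 times and applying the sign gives 2*s*(s^2 - 192)/(s^2 + 64)^3.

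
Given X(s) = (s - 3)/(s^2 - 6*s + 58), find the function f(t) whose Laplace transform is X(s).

f(t) = exp(3*t)*cos(7*t)

Rewrite the denominator: s^2 - 6*s + 58 = (s - 3)^2 + 49.
The form in (s - 3) signals a first-shifting-theorem factor e^(3t).
Since L{cos(7t)} = s/(s^2 + 49), the inverse is e^(3*t)*cos(7*t).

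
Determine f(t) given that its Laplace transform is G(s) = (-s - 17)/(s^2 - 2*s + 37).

Complete the square in the denominator: s^2 - 2*s + 37 = (s - 1)^2 + 6^2.
Split the numerator to match: -s - 17 = -1·(s - 1) - 3·6.
Invert each term: -1·(s - 1)/((s - 1)^2 + 36) ↔ -e^(t)cos(6t); -3·6/((s - 1)^2 + 36) ↔ -3e^(t)sin(6t).

f(t) = -3*exp(t)*sin(6*t) - exp(t)*cos(6*t)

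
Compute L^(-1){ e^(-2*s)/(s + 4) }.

The factor e^(-2s) signals a time shift by c = 2 (second shifting theorem).
L{e^(-4t)} = 1/(s + 4), so L^-1{1/(s + 4)} = e^(-4*t).
Hence the inverse is u(t - 2) times that function evaluated at t - 2.

Heaviside(t - 2)*(exp(-4*t + 8))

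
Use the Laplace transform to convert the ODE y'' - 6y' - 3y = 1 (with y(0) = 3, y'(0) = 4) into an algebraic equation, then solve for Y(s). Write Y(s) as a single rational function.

Y(s) = (3*s^2 - 14*s + 1)/(s^3 - 6*s^2 - 3*s)

Transform both sides with L{·}.
With L{y''} = s^2 Y - s·y(0) - y'(0) and L{y'} = sY - y(0), with y(0) = 3, y'(0) = 4: the LHS transforms to (s^2 - 6*s - 3)Y - (3*s - 14).
The right side is L{1} = 1/s.
So (s^2 - 6*s - 3)Y = 1/s + (3*s - 14).
Solve for Y(s) and write it as one ratio of polynomials.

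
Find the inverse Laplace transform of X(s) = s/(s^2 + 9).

Since L{cos(3t)} = s/(s^2 + 9), the inverse is cos(3*t).

cos(3*t)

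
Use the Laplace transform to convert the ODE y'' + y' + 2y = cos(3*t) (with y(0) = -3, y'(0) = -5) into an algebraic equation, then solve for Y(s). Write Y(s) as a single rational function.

Y(s) = (-3*s^3 - 8*s^2 - 26*s - 72)/(s^4 + s^3 + 11*s^2 + 9*s + 18)

Take the Laplace transform of both sides.
Using L{y''} = s^2 Y - s·y(0) - y'(0) and L{y'} = sY - y(0), with y(0) = -3, y'(0) = -5, the left side becomes (s^2 + s + 2)Y - (-3*s - 8).
The right side is L{cos(3*t)} = s/(s^2 + 9).
So (s^2 + s + 2)Y = s/(s^2 + 9) + (-3*s - 8).
Divide through and combine into a single rational function.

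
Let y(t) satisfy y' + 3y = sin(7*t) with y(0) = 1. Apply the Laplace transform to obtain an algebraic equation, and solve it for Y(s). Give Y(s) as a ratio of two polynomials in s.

Apply the Laplace transform to the equation.
The derivative rules (L{y'} = sY - y(0) = sY - 1) turn the left side into (s + 3)Y - (1).
The right side is L{sin(7*t)} = 7/(s^2 + 49).
So (s + 3)Y = 7/(s^2 + 49) + (1).
Divide through and combine into a single rational function.

Y(s) = (s^2 + 56)/(s^3 + 3*s^2 + 49*s + 147)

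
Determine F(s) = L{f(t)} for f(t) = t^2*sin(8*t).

L{sin(8t)} = 8/(s^2 + 64).
Then apply L{t^2·g(t)} = (-1)^2 d^2/ds^2[G(s)] with G(s) = 8/(s^2 + 64):
differentiating 2 times and applying the sign gives 16*(3*s^2 - 64)/(s^2 + 64)^3.

F(s) = 16*(3*s^2 - 64)/(s^2 + 64)^3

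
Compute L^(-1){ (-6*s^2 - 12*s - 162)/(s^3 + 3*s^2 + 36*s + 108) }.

-sin(6*t) - 2*cos(6*t) - 4*exp(-3*t)

Factor the denominator: s^3 + 3*s^2 + 36*s + 108 = (s + 3)*(s^2 + 36).
Partial fraction decomposition gives [-4/(s + 3)] + [-2*s/(s^2 + 36)] + [-6/(s^2 + 36)].
Invert each term: -4/(s + 3) ↔ -4e^(-3t); -2·s/(s^2 + 36) ↔ -2cos(6t); -1·6/(s^2 + 36) ↔ -sin(6t).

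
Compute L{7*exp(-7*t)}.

L{7} = 7/s.
By the first shifting theorem, multiplying by e^(-7t) replaces s with s + 7.

7/(s + 7)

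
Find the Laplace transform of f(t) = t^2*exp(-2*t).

2/(s + 2)^3

L{e^(-2t)} = 1/(s + 2).
Then apply L{t^2·g(t)} = (-1)^2 d^2/ds^2[H(s)] with H(s) = 1/(s + 2):
differentiating 2 times and applying the sign gives 2/(s + 2)^3.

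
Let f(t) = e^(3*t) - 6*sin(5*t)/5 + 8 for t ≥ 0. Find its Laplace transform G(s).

By linearity of the Laplace transform, transform each term separately.
L{e^(3t)} = 1/(s - 3); (-6/5)·[L{sin(5t)} = 5/(s^2 + 25)]; L{8} = 8/s.

G(s) = -6/(s^2 + 25) + 1/(s - 3) + 8/s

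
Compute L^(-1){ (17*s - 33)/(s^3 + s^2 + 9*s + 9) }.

Factor the denominator: s^3 + s^2 + 9*s + 9 = (s + 1)*(s^2 + 9).
Partial fraction decomposition gives [-5/(s + 1)] + [5*s/(s^2 + 9)] + [12/(s^2 + 9)].
Invert each term: -5/(s + 1) ↔ -5e^(-t); 5·s/(s^2 + 9) ↔ 5cos(3t); 4·3/(s^2 + 9) ↔ 4sin(3t).

4*sin(3*t) + 5*cos(3*t) - 5*exp(-t)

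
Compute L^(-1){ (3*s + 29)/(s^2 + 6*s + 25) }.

5*exp(-3*t)*sin(4*t) + 3*exp(-3*t)*cos(4*t)

Complete the square in the denominator: s^2 + 6*s + 25 = (s + 3)^2 + 4^2.
Split the numerator to match: 3*s + 29 = 3·(s + 3) + 5·4.
Invert each term: 3·(s + 3)/((s + 3)^2 + 16) ↔ 3e^(-3t)cos(4t); 5·4/((s + 3)^2 + 16) ↔ 5e^(-3t)sin(4t).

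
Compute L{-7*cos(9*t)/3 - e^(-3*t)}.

-7*s/(3*(s^2 + 81)) - 1/(s + 3)

The transform is linear, so treat each term independently.
(-1)·[L{e^(-3t)} = 1/(s + 3)]; (-7/3)·[L{cos(9t)} = s/(s^2 + 81)].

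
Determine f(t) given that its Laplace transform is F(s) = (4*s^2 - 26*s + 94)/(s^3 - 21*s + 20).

Factor the denominator: s^3 - 21*s + 20 = (s - 4)*(s - 1)*(s + 5).
Partial fraction decomposition gives [6/(s + 5)] + [-4/(s - 1)] + [2/(s - 4)].
Invert each term: 6/(s + 5) ↔ 6e^(-5t); -4/(s - 1) ↔ -4e^(t); 2/(s - 4) ↔ 2e^(4t).

f(t) = 2*exp(4*t) - 4*exp(t) + 6*exp(-5*t)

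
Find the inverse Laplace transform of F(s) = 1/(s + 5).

exp(-5*t)

Since L{e^(-5t)} = 1/(s + 5), the inverse is e^(-5*t).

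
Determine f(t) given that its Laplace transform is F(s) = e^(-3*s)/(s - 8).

The factor e^(-3s) signals a time shift by c = 3 (second shifting theorem).
L{e^(8t)} = 1/(s - 8), so L^-1{1/(s - 8)} = e^(8*t).
Hence the inverse is u(t - 3) times that function evaluated at t - 3.

f(t) = Heaviside(t - 3)*(exp(8*t - 24))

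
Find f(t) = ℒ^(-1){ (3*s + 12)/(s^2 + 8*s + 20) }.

Rewrite the denominator: s^2 + 8*s + 20 = (s + 4)^2 + 4.
The form in (s + 4) signals a first-shifting-theorem factor e^(-4t).
Since L{cos(2t)} = s/(s^2 + 4), the inverse is exp(-4*t)*cos(2*t), scaled by 3.

f(t) = 3*exp(-4*t)*cos(2*t)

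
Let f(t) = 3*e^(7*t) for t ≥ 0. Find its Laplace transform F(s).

F(s) = 3/(s - 7)

L{3} = 3/s.
By the first shifting theorem, multiplying by e^(7t) replaces s with s - 7.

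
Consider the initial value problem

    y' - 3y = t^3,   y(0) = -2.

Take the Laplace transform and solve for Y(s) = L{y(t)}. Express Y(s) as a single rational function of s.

Y(s) = (-2*s^4 + 6)/(s^5 - 3*s^4)

Laplace-transform each side.
With L{y'} = sY - y(0) = sY - (-2): the LHS transforms to (s - 3)Y - (-2).
The right side is L{t^3} = 6/s^4.
So (s - 3)Y = 6/s^4 + (-2).
Isolate Y and clear denominators.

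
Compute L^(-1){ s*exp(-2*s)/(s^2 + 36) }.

The factor e^(-2s) signals a time shift by c = 2 (second shifting theorem).
L{cos(6t)} = s/(s^2 + 36), so L^-1{s/(s^2 + 36)} = cos(6*t).
Hence the inverse is u(t - 2) times that function evaluated at t - 2.

Heaviside(t - 2)*(cos(6*t - 12))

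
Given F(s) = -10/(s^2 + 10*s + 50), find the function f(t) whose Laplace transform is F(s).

f(t) = -2*exp(-5*t)*sin(5*t)

Rewrite the denominator: s^2 + 10*s + 50 = (s + 5)^2 + 25.
The form in (s + 5) signals a first-shifting-theorem factor e^(-5t).
Since L{sin(5t)} = 5/(s^2 + 25), the inverse is e^(-5*t)*sin(5*t), scaled by -2.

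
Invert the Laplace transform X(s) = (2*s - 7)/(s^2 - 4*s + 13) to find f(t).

Complete the square in the denominator: s^2 - 4*s + 13 = (s - 2)^2 + 3^2.
Split the numerator to match: 2*s - 7 = 2·(s - 2) - 1·3.
Invert each term: 2·(s - 2)/((s - 2)^2 + 9) ↔ 2e^(2t)cos(3t); -1·3/((s - 2)^2 + 9) ↔ -e^(2t)sin(3t).

f(t) = -exp(2*t)*sin(3*t) + 2*exp(2*t)*cos(3*t)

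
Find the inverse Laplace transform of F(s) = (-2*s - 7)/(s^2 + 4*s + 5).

-3*exp(-2*t)*sin(t) - 2*exp(-2*t)*cos(t)

Complete the square in the denominator: s^2 + 4*s + 5 = (s + 2)^2 + 1^2.
Split the numerator to match: -2*s - 7 = -2·(s + 2) - 3·1.
Invert each term: -2·(s + 2)/((s + 2)^2 + 1) ↔ -2e^(-2t)cos(t); -3·1/((s + 2)^2 + 1) ↔ -3e^(-2t)sin(t).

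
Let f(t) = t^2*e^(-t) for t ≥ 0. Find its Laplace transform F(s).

F(s) = 2/(s + 1)^3

L{e^(-t)} = 1/(s + 1).
Then apply L{t^2·g(t)} = (-1)^2 d^2/ds^2[G(s)] with G(s) = 1/(s + 1):
differentiating 2 times and applying the sign gives 2/(s + 1)^3.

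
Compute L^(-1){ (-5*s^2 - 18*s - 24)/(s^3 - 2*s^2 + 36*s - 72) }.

-2*exp(2*t) - 4*sin(6*t) - 3*cos(6*t)

Factor the denominator: s^3 - 2*s^2 + 36*s - 72 = (s - 2)*(s^2 + 36).
Partial fraction decomposition gives [-2/(s - 2)] + [-3*s/(s^2 + 36)] + [-24/(s^2 + 36)].
Invert each term: -2/(s - 2) ↔ -2e^(2t); -3·s/(s^2 + 36) ↔ -3cos(6t); -4·6/(s^2 + 36) ↔ -4sin(6t).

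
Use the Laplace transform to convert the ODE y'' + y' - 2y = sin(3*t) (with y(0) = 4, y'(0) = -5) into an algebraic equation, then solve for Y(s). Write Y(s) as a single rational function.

Y(s) = (4*s^3 - s^2 + 36*s - 6)/(s^4 + s^3 + 7*s^2 + 9*s - 18)

Apply the Laplace transform to the equation.
With L{y''} = s^2 Y - s·y(0) - y'(0) and L{y'} = sY - y(0), with y(0) = 4, y'(0) = -5: the LHS transforms to (s^2 + s - 2)Y - (4*s - 1).
The right side is L{sin(3*t)} = 3/(s^2 + 9).
So (s^2 + s - 2)Y = 3/(s^2 + 9) + (4*s - 1).
Isolate Y and clear denominators.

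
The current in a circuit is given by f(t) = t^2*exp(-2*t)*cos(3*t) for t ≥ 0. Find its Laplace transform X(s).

X(s) = 2*(s + 2)*(s^2 + 4*s - 23)/(s^2 + 4*s + 13)^3

L{cos(3t)} = s/(s^2 + 9).
Multiplying by e^(-2t) shifts s → s + 2, so L{exp(-2*t)*cos(3*t)} = (s + 2)/((s + 2)^2 + 9).
Then apply L{t^2·g(t)} = (-1)^2 d^2/ds^2[G(s)] with G(s) = (s + 2)/((s + 2)^2 + 9):
differentiating 2 times and applying the sign gives 2*(s + 2)*(s^2 + 4*s - 23)/(s^2 + 4*s + 13)^3.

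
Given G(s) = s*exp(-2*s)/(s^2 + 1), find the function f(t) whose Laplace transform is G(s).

f(t) = Heaviside(t - 2)*(cos(t - 2))

The factor e^(-2s) signals a time shift by c = 2 (second shifting theorem).
L{cos(t)} = s/(s^2 + 1), so L^-1{s/(s^2 + 1)} = cos(t).
Hence the inverse is u(t - 2) times that function evaluated at t - 2.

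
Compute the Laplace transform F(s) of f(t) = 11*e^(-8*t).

L{11} = 11/s.
By the first shifting theorem, multiplying by e^(-8t) replaces s with s + 8.

F(s) = 11/(s + 8)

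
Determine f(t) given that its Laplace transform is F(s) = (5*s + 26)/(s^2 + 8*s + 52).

f(t) = exp(-4*t)*sin(6*t) + 5*exp(-4*t)*cos(6*t)

Complete the square in the denominator: s^2 + 8*s + 52 = (s + 4)^2 + 6^2.
Split the numerator to match: 5*s + 26 = 5·(s + 4) + 1·6.
Invert each term: 5·(s + 4)/((s + 4)^2 + 36) ↔ 5e^(-4t)cos(6t); 1·6/((s + 4)^2 + 36) ↔ e^(-4t)sin(6t).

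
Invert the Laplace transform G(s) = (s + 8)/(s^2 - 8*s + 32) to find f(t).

f(t) = 3*exp(4*t)*sin(4*t) + exp(4*t)*cos(4*t)

Complete the square in the denominator: s^2 - 8*s + 32 = (s - 4)^2 + 4^2.
Split the numerator to match: s + 8 = 1·(s - 4) + 3·4.
Invert each term: 1·(s - 4)/((s - 4)^2 + 16) ↔ e^(4t)cos(4t); 3·4/((s - 4)^2 + 16) ↔ 3e^(4t)sin(4t).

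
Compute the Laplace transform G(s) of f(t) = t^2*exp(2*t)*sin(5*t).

L{sin(5t)} = 5/(s^2 + 25).
Multiplying by e^(2t) shifts s → s - 2, so L{exp(2*t)*sin(5*t)} = 5/((s - 2)^2 + 25).
Then apply L{t^2·g(t)} = (-1)^2 d^2/ds^2[H(s)] with H(s) = 5/((s - 2)^2 + 25):
differentiating 2 times and applying the sign gives 10*(3*s^2 - 12*s - 13)/(s^2 - 4*s + 29)^3.

G(s) = 10*(3*s^2 - 12*s - 13)/(s^2 - 4*s + 29)^3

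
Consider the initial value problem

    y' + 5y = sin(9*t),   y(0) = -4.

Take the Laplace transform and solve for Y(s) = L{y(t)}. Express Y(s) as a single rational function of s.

Laplace-transform each side.
Using L{y'} = sY - y(0) = sY - (-4), the left side becomes (s + 5)Y - (-4).
The right side is L{sin(9*t)} = 9/(s^2 + 81).
So (s + 5)Y = 9/(s^2 + 81) + (-4).
Divide through and combine into a single rational function.

Y(s) = (-4*s^2 - 315)/(s^3 + 5*s^2 + 81*s + 405)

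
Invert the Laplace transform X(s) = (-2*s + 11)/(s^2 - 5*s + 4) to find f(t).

f(t) = exp(4*t) - 3*exp(t)

Factor the denominator: s^2 - 5*s + 4 = (s - 4)*(s - 1).
Partial fraction decomposition gives [1/(s - 4)] + [-3/(s - 1)].
Invert each term: 1/(s - 4) ↔ e^(4t); -3/(s - 1) ↔ -3e^(t).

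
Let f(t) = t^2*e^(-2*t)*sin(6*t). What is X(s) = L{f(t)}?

L{sin(6t)} = 6/(s^2 + 36).
Multiplying by e^(-2t) shifts s → s + 2, so L{e^(-2*t)*sin(6*t)} = 6/((s + 2)^2 + 36).
Then apply L{t^2·g(t)} = (-1)^2 d^2/ds^2[G(s)] with G(s) = 6/((s + 2)^2 + 36):
differentiating 2 times and applying the sign gives 36*(s^2 + 4*s - 8)/(s^2 + 4*s + 40)^3.

X(s) = 36*(s^2 + 4*s - 8)/(s^2 + 4*s + 40)^3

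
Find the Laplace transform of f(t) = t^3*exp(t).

6/(s - 1)^4

L{t^3} = 3!/s^4 = 6/s^4.
By the first shifting theorem, multiplying by e^(t) replaces s with s - 1.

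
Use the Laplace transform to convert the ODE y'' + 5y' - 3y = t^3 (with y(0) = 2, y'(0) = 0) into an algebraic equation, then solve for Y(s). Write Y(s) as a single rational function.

Take the Laplace transform of both sides.
Using L{y''} = s^2 Y - s·y(0) - y'(0) and L{y'} = sY - y(0), with y(0) = 2, y'(0) = 0, the left side becomes (s^2 + 5*s - 3)Y - (2*s + 10).
The right side is L{t^3} = 6/s^4.
So (s^2 + 5*s - 3)Y = 6/s^4 + (2*s + 10).
Isolate Y and clear denominators.

Y(s) = (2*s^5 + 10*s^4 + 6)/(s^6 + 5*s^5 - 3*s^4)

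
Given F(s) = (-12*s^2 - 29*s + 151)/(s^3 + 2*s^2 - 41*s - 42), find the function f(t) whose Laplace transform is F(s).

f(t) = -5*exp(6*t) - 4*exp(-t) - 3*exp(-7*t)

Factor the denominator: s^3 + 2*s^2 - 41*s - 42 = (s - 6)*(s + 1)*(s + 7).
Partial fraction decomposition gives [-5/(s - 6)] + [-3/(s + 7)] + [-4/(s + 1)].
Invert each term: -5/(s - 6) ↔ -5e^(6t); -3/(s + 7) ↔ -3e^(-7t); -4/(s + 1) ↔ -4e^(-t).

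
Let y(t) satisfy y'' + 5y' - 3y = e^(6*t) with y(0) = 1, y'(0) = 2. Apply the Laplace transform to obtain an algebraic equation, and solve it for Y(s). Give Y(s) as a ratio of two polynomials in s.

Y(s) = (s^2 + s - 41)/(s^3 - s^2 - 33*s + 18)

Transform both sides with L{·}.
Using L{y''} = s^2 Y - s·y(0) - y'(0) and L{y'} = sY - y(0), with y(0) = 1, y'(0) = 2, the left side becomes (s^2 + 5*s - 3)Y - (s + 7).
The right side is L{e^(6*t)} = 1/(s - 6).
So (s^2 + 5*s - 3)Y = 1/(s - 6) + (s + 7).
Isolate Y and clear denominators.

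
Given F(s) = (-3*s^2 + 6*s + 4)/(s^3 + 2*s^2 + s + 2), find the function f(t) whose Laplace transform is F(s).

f(t) = 4*sin(t) + cos(t) - 4*exp(-2*t)

Factor the denominator: s^3 + 2*s^2 + s + 2 = (s + 2)*(s^2 + 1).
Partial fraction decomposition gives [-4/(s + 2)] + [s/(s^2 + 1)] + [4/(s^2 + 1)].
Invert each term: -4/(s + 2) ↔ -4e^(-2t); 1·s/(s^2 + 1) ↔ cos(t); 4·1/(s^2 + 1) ↔ 4sin(t).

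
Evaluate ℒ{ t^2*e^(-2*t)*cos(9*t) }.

2*(s + 2)*(s^2 + 4*s - 239)/(s^2 + 4*s + 85)^3

L{cos(9t)} = s/(s^2 + 81).
Multiplying by e^(-2t) shifts s → s + 2, so L{e^(-2*t)*cos(9*t)} = (s + 2)/((s + 2)^2 + 81).
Then apply L{t^2·g(t)} = (-1)^2 d^2/ds^2[G(s)] with G(s) = (s + 2)/((s + 2)^2 + 81):
differentiating 2 times and applying the sign gives 2*(s + 2)*(s^2 + 4*s - 239)/(s^2 + 4*s + 85)^3.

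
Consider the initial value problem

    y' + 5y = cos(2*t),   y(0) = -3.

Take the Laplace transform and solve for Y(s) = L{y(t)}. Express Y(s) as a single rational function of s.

Transform both sides with L{·}.
With L{y'} = sY - y(0) = sY - (-3): the LHS transforms to (s + 5)Y - (-3).
The right side is L{cos(2*t)} = s/(s^2 + 4).
So (s + 5)Y = s/(s^2 + 4) + (-3).
Solve for Y(s) and write it as one ratio of polynomials.

Y(s) = (-3*s^2 + s - 12)/(s^3 + 5*s^2 + 4*s + 20)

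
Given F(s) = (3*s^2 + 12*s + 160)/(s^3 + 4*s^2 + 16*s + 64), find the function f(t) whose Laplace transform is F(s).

Factor the denominator: s^3 + 4*s^2 + 16*s + 64 = (s + 4)*(s^2 + 16).
Partial fraction decomposition gives [5/(s + 4)] + [-2*s/(s^2 + 16)] + [20/(s^2 + 16)].
Invert each term: 5/(s + 4) ↔ 5e^(-4t); -2·s/(s^2 + 16) ↔ -2cos(4t); 5·4/(s^2 + 16) ↔ 5sin(4t).

f(t) = 5*sin(4*t) - 2*cos(4*t) + 5*exp(-4*t)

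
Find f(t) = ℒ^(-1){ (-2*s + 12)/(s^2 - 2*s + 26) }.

Complete the square in the denominator: s^2 - 2*s + 26 = (s - 1)^2 + 5^2.
Split the numerator to match: -2*s + 12 = -2·(s - 1) + 2·5.
Invert each term: -2·(s - 1)/((s - 1)^2 + 25) ↔ -2e^(t)cos(5t); 2·5/((s - 1)^2 + 25) ↔ 2e^(t)sin(5t).

f(t) = 2*exp(t)*sin(5*t) - 2*exp(t)*cos(5*t)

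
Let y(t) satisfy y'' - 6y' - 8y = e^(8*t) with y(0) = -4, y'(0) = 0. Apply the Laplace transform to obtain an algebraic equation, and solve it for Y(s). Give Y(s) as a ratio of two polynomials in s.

Take the Laplace transform of both sides.
The derivative rules (L{y''} = s^2 Y - s·y(0) - y'(0) and L{y'} = sY - y(0), with y(0) = -4, y'(0) = 0) turn the left side into (s^2 - 6*s - 8)Y - (-4*s + 24).
The right side is L{e^(8*t)} = 1/(s - 8).
So (s^2 - 6*s - 8)Y = 1/(s - 8) + (-4*s + 24).
Divide through and combine into a single rational function.

Y(s) = (-4*s^2 + 56*s - 191)/(s^3 - 14*s^2 + 40*s + 64)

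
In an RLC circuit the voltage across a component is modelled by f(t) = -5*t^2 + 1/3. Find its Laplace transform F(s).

The transform is linear, so treat each term independently.
(-5)·[L{t^2} = 2!/s^3 = 2/s^3]; L{1/3} = (1/3)/s.

F(s) = 1/(3*s) - 10/s^3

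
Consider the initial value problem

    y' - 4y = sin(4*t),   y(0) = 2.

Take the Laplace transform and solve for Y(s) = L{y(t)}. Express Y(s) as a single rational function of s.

Y(s) = (2*s^2 + 36)/(s^3 - 4*s^2 + 16*s - 64)

Transform both sides with L{·}.
Using L{y'} = sY - y(0) = sY - 2, the left side becomes (s - 4)Y - (2).
The right side is L{sin(4*t)} = 4/(s^2 + 16).
So (s - 4)Y = 4/(s^2 + 16) + (2).
Divide through and combine into a single rational function.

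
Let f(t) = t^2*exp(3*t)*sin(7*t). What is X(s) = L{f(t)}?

X(s) = 14*(3*s^2 - 18*s - 22)/(s^2 - 6*s + 58)^3

L{sin(7t)} = 7/(s^2 + 49).
Multiplying by e^(3t) shifts s → s - 3, so L{exp(3*t)*sin(7*t)} = 7/((s - 3)^2 + 49).
Then apply L{t^2·g(t)} = (-1)^2 d^2/ds^2[G(s)] with G(s) = 7/((s - 3)^2 + 49):
differentiating 2 times and applying the sign gives 14*(3*s^2 - 18*s - 22)/(s^2 - 6*s + 58)^3.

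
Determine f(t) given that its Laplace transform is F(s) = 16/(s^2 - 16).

f(t) = 4*sinh(4*t)

Since L{sinh(4t)} = 4/(s^2 - 16), the inverse is sinh(4*t), scaled by 4.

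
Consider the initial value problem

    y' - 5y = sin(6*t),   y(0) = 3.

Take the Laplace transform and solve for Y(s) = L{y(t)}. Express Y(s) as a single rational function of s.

Y(s) = (3*s^2 + 114)/(s^3 - 5*s^2 + 36*s - 180)

Transform both sides with L{·}.
Using L{y'} = sY - y(0) = sY - 3, the left side becomes (s - 5)Y - (3).
The right side is L{sin(6*t)} = 6/(s^2 + 36).
So (s - 5)Y = 6/(s^2 + 36) + (3).
Divide through and combine into a single rational function.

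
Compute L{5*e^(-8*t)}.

5/(s + 8)

L{5} = 5/s.
By the first shifting theorem, multiplying by e^(-8t) replaces s with s + 8.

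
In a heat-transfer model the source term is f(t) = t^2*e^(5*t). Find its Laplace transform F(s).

L{t^2} = 2!/s^3 = 2/s^3.
By the first shifting theorem, multiplying by e^(5t) replaces s with s - 5.

F(s) = 2/(s - 5)^3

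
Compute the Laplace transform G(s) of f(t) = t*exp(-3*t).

G(s) = (s + 3)^(-2)

L{e^(-3t)} = 1/(s + 3).
Then apply L{t·g(t)} = -d/ds[H(s)] with H(s) = 1/(s + 3):
differentiating 1 time and applying the sign gives (s + 3)^(-2).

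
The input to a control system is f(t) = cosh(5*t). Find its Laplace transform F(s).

L{cosh(5t)} = s/(s^2 - 25).

F(s) = s/(s^2 - 25)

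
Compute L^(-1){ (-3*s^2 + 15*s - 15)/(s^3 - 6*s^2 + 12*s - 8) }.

Factor the denominator: s^3 - 6*s^2 + 12*s - 8 = (s - 2)^3.
Partial fraction decomposition gives [-3/(s - 2)] + [3/(s - 2)^2] + [3/(s - 2)^3].
Invert each term: -3/(s - 2) ↔ -3e^(2t); 3/(s - 2)^2 ↔ 3t·e^(2t); 3/(s - 2)^3 ↔ (3/2)t^2·e^(2t).

3*t^2*exp(2*t)/2 + 3*t*exp(2*t) - 3*exp(2*t)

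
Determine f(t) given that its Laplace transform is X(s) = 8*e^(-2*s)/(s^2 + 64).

The factor e^(-2s) signals a time shift by c = 2 (second shifting theorem).
L{sin(8t)} = 8/(s^2 + 64), so L^-1{8/(s^2 + 64)} = sin(8*t).
Hence the inverse is u(t - 2) times that function evaluated at t - 2.

f(t) = Heaviside(t - 2)*(sin(8*t - 16))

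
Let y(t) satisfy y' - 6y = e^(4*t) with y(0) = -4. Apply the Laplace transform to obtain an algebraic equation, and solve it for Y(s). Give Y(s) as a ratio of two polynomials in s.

Y(s) = (-4*s + 17)/(s^2 - 10*s + 24)

Apply the Laplace transform to the equation.
Using L{y'} = sY - y(0) = sY - (-4), the left side becomes (s - 6)Y - (-4).
The right side is L{e^(4*t)} = 1/(s - 4).
So (s - 6)Y = 1/(s - 4) + (-4).
Solve for Y(s) and write it as one ratio of polynomials.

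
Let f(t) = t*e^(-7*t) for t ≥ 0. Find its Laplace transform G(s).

G(s) = (s + 7)^(-2)

L{e^(-7t)} = 1/(s + 7).
Then apply L{t·g(t)} = -d/ds[H(s)] with H(s) = 1/(s + 7):
differentiating 1 time and applying the sign gives (s + 7)^(-2).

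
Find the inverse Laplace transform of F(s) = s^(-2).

t

Since L{t} = 1!/s^2 = 1/s^2, the inverse is t.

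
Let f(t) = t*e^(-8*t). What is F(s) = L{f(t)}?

L{e^(-8t)} = 1/(s + 8).
Then apply L{t·g(t)} = -d/ds[G(s)] with G(s) = 1/(s + 8):
differentiating 1 time and applying the sign gives (s + 8)^(-2).

F(s) = (s + 8)^(-2)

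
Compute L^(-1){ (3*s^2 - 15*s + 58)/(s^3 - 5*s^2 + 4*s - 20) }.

Factor the denominator: s^3 - 5*s^2 + 4*s - 20 = (s - 5)*(s^2 + 4).
Partial fraction decomposition gives [2/(s - 5)] + [s/(s^2 + 4)] + [-10/(s^2 + 4)].
Invert each term: 2/(s - 5) ↔ 2e^(5t); 1·s/(s^2 + 4) ↔ cos(2t); -5·2/(s^2 + 4) ↔ -5sin(2t).

2*exp(5*t) - 5*sin(2*t) + cos(2*t)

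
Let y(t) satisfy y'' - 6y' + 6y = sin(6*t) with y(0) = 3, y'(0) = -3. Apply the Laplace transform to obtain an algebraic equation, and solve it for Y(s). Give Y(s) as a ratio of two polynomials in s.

Laplace-transform each side.
With L{y''} = s^2 Y - s·y(0) - y'(0) and L{y'} = sY - y(0), with y(0) = 3, y'(0) = -3: the LHS transforms to (s^2 - 6*s + 6)Y - (3*s - 21).
The right side is L{sin(6*t)} = 6/(s^2 + 36).
So (s^2 - 6*s + 6)Y = 6/(s^2 + 36) + (3*s - 21).
Isolate Y and clear denominators.

Y(s) = (3*s^3 - 21*s^2 + 108*s - 750)/(s^4 - 6*s^3 + 42*s^2 - 216*s + 216)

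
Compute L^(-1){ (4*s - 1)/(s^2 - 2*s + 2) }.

Complete the square in the denominator: s^2 - 2*s + 2 = (s - 1)^2 + 1^2.
Split the numerator to match: 4*s - 1 = 4·(s - 1) + 3·1.
Invert each term: 4·(s - 1)/((s - 1)^2 + 1) ↔ 4e^(t)cos(t); 3·1/((s - 1)^2 + 1) ↔ 3e^(t)sin(t).

3*exp(t)*sin(t) + 4*exp(t)*cos(t)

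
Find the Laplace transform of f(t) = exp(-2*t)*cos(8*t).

(s + 2)/((s + 2)^2 + 64)

L{cos(8t)} = s/(s^2 + 64).
By the first shifting theorem, multiplying by e^(-2t) replaces s with s + 2.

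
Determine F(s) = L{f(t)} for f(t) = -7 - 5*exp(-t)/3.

F(s) = -5/(3*(s + 1)) - 7/s

Apply the Laplace transform termwise.
L{-7} = -7/s; (-5/3)·[L{e^(-t)} = 1/(s + 1)].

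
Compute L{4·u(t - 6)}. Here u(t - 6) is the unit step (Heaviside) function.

By the second shifting theorem, L{u(t - c)·g(t - c)} = e^(-cs)·G(s) with c = 6 and G(s) = L{g(t)}.
L{4} = 4/s.

4*exp(-6*s)/s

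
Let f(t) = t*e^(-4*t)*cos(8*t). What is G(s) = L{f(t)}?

G(s) = (s - 4)*(s + 12)/(s^2 + 8*s + 80)^2

L{cos(8t)} = s/(s^2 + 64).
Multiplying by e^(-4t) shifts s → s + 4, so L{e^(-4*t)*cos(8*t)} = (s + 4)/((s + 4)^2 + 64).
Then apply L{t·g(t)} = -d/ds[H(s)] with H(s) = (s + 4)/((s + 4)^2 + 64):
differentiating 1 time and applying the sign gives (s - 4)*(s + 12)/(s^2 + 8*s + 80)^2.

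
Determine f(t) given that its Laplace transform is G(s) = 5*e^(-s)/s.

f(t) = Heaviside(t - 1)*(5)

The factor e^(-s) signals a time shift by c = 1 (second shifting theorem).
L{5} = 5/s, so L^-1{5/s} = 5.
Hence the inverse is u(t - 1) times that function evaluated at t - 1.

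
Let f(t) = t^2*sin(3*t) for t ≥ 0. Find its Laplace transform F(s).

L{sin(3t)} = 3/(s^2 + 9).
Then apply L{t^2·g(t)} = (-1)^2 d^2/ds^2[G(s)] with G(s) = 3/(s^2 + 9):
differentiating 2 times and applying the sign gives 18*(s^2 - 3)/(s^2 + 9)^3.

F(s) = 18*(s^2 - 3)/(s^2 + 9)^3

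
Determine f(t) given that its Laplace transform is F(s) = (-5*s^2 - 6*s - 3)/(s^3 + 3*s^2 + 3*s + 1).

f(t) = -t^2*exp(-t) + 4*t*exp(-t) - 5*exp(-t)

Factor the denominator: s^3 + 3*s^2 + 3*s + 1 = (s + 1)^3.
Partial fraction decomposition gives [-5/(s + 1)] + [4/(s + 1)^2] + [-2/(s + 1)^3].
Invert each term: -5/(s + 1) ↔ -5e^(-t); 4/(s + 1)^2 ↔ 4t·e^(-t); -2/(s + 1)^3 ↔ (-1)t^2·e^(-t).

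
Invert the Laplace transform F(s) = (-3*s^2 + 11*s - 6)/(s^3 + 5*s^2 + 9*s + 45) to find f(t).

Factor the denominator: s^3 + 5*s^2 + 9*s + 45 = (s + 5)*(s^2 + 9).
Partial fraction decomposition gives [-4/(s + 5)] + [s/(s^2 + 9)] + [6/(s^2 + 9)].
Invert each term: -4/(s + 5) ↔ -4e^(-5t); 1·s/(s^2 + 9) ↔ cos(3t); 2·3/(s^2 + 9) ↔ 2sin(3t).

f(t) = 2*sin(3*t) + cos(3*t) - 4*exp(-5*t)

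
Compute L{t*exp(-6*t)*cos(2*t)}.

L{cos(2t)} = s/(s^2 + 4).
Multiplying by e^(-6t) shifts s → s + 6, so L{exp(-6*t)*cos(2*t)} = (s + 6)/((s + 6)^2 + 4).
Then apply L{t·g(t)} = -d/ds[G(s)] with G(s) = (s + 6)/((s + 6)^2 + 4):
differentiating 1 time and applying the sign gives (s + 4)*(s + 8)/(s^2 + 12*s + 40)^2.

(s + 4)*(s + 8)/(s^2 + 12*s + 40)^2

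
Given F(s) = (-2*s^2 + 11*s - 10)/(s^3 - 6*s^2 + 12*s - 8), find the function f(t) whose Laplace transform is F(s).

Factor the denominator: s^3 - 6*s^2 + 12*s - 8 = (s - 2)^3.
Partial fraction decomposition gives [-2/(s - 2)] + [3/(s - 2)^2] + [4/(s - 2)^3].
Invert each term: -2/(s - 2) ↔ -2e^(2t); 3/(s - 2)^2 ↔ 3t·e^(2t); 4/(s - 2)^3 ↔ (2)t^2·e^(2t).

f(t) = 2*t^2*exp(2*t) + 3*t*exp(2*t) - 2*exp(2*t)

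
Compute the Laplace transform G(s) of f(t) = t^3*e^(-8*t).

L{t^3} = 3!/s^4 = 6/s^4.
By the first shifting theorem, multiplying by e^(-8t) replaces s with s + 8.

G(s) = 6/(s + 8)^4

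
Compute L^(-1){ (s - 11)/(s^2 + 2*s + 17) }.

Complete the square in the denominator: s^2 + 2*s + 17 = (s + 1)^2 + 4^2.
Split the numerator to match: s - 11 = 1·(s + 1) - 3·4.
Invert each term: 1·(s + 1)/((s + 1)^2 + 16) ↔ e^(-t)cos(4t); -3·4/((s + 1)^2 + 16) ↔ -3e^(-t)sin(4t).

-3*exp(-t)*sin(4*t) + exp(-t)*cos(4*t)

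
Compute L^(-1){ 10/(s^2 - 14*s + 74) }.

2*exp(7*t)*sin(5*t)

Rewrite the denominator: s^2 - 14*s + 74 = (s - 7)^2 + 25.
The form in (s - 7) signals a first-shifting-theorem factor e^(7t).
Since L{sin(5t)} = 5/(s^2 + 25), the inverse is e^(7*t)*sin(5*t), scaled by 2.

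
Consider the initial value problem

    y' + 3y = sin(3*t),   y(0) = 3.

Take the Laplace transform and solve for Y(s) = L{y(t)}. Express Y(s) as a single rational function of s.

Y(s) = (3*s^2 + 30)/(s^3 + 3*s^2 + 9*s + 27)

Apply the Laplace transform to the equation.
The derivative rules (L{y'} = sY - y(0) = sY - 3) turn the left side into (s + 3)Y - (3).
The right side is L{sin(3*t)} = 3/(s^2 + 9).
So (s + 3)Y = 3/(s^2 + 9) + (3).
Solve for Y(s) and write it as one ratio of polynomials.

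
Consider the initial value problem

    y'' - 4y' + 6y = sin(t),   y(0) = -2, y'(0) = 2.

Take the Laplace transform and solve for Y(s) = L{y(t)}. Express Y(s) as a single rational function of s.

Apply the Laplace transform to the equation.
The derivative rules (L{y''} = s^2 Y - s·y(0) - y'(0) and L{y'} = sY - y(0), with y(0) = -2, y'(0) = 2) turn the left side into (s^2 - 4*s + 6)Y - (-2*s + 10).
The right side is L{sin(t)} = 1/(s^2 + 1).
So (s^2 - 4*s + 6)Y = 1/(s^2 + 1) + (-2*s + 10).
Solve for Y(s) and write it as one ratio of polynomials.

Y(s) = (-2*s^3 + 10*s^2 - 2*s + 11)/(s^4 - 4*s^3 + 7*s^2 - 4*s + 6)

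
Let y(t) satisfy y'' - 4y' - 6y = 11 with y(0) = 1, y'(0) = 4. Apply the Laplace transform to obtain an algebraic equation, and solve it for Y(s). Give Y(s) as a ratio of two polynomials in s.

Y(s) = (s^2 + 11)/(s^3 - 4*s^2 - 6*s)

Apply the Laplace transform to the equation.
Using L{y''} = s^2 Y - s·y(0) - y'(0) and L{y'} = sY - y(0), with y(0) = 1, y'(0) = 4, the left side becomes (s^2 - 4*s - 6)Y - (s).
The right side is L{11} = 11/s.
So (s^2 - 4*s - 6)Y = 11/s + (s).
Solve for Y(s) and write it as one ratio of polynomials.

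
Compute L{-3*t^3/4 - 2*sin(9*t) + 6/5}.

-18/(s^2 + 81) + 6/(5*s) - 9/(2*s^4)

Apply the Laplace transform termwise.
L{6/5} = (6/5)/s; (-3/4)·[L{t^3} = 3!/s^4 = 6/s^4]; (-2)·[L{sin(9t)} = 9/(s^2 + 81)].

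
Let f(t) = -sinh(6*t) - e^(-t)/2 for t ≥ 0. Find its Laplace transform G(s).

G(s) = -6/(s^2 - 36) - 1/(2*(s + 1))

The transform is linear, so treat each term independently.
(-1)·[L{sinh(6t)} = 6/(s^2 - 36)]; (-1/2)·[L{e^(-t)} = 1/(s + 1)].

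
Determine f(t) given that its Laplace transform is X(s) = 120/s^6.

f(t) = t^5

Since L{t^5} = 5!/s^6 = 120/s^6, the inverse is t^5.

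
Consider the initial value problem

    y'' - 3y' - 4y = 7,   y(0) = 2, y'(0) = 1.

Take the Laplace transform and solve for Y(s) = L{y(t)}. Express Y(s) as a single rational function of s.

Y(s) = (2*s^2 - 5*s + 7)/(s^3 - 3*s^2 - 4*s)

Take the Laplace transform of both sides.
With L{y''} = s^2 Y - s·y(0) - y'(0) and L{y'} = sY - y(0), with y(0) = 2, y'(0) = 1: the LHS transforms to (s^2 - 3*s - 4)Y - (2*s - 5).
The right side is L{7} = 7/s.
So (s^2 - 3*s - 4)Y = 7/s + (2*s - 5).
Divide through and combine into a single rational function.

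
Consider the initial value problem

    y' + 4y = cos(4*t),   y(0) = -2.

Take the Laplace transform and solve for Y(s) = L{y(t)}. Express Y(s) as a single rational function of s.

Y(s) = (-2*s^2 + s - 32)/(s^3 + 4*s^2 + 16*s + 64)

Apply the Laplace transform to the equation.
The derivative rules (L{y'} = sY - y(0) = sY - (-2)) turn the left side into (s + 4)Y - (-2).
The right side is L{cos(4*t)} = s/(s^2 + 16).
So (s + 4)Y = s/(s^2 + 16) + (-2).
Isolate Y and clear denominators.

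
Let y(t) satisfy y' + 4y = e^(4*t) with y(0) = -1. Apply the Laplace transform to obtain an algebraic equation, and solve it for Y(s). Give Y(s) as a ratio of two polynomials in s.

Transform both sides with L{·}.
The derivative rules (L{y'} = sY - y(0) = sY - (-1)) turn the left side into (s + 4)Y - (-1).
The right side is L{e^(4*t)} = 1/(s - 4).
So (s + 4)Y = 1/(s - 4) + (-1).
Isolate Y and clear denominators.

Y(s) = (-s + 5)/(s^2 - 16)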